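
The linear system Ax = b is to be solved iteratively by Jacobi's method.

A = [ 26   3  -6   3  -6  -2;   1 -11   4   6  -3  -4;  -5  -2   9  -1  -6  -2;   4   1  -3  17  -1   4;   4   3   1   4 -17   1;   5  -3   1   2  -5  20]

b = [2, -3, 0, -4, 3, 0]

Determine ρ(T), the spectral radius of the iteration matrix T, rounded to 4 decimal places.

Split A = D + L + U, D = diag(26, -11, 9, 17, -17, 20).
Jacobi: T = -D⁻¹(L+U), T[1,0] = -(1)/(-11) = +0.0909; T[1,1] = 0.
  T[0,:] = [+0.0000, -0.1154, +0.2308, -0.1154, +0.2308, +0.0769]
  T[1,:] = [+0.0909, +0.0000, +0.3636, +0.5455, -0.2727, -0.3636]
  T[2,:] = [+0.5556, +0.2222, +0.0000, +0.1111, +0.6667, +0.2222]
  T[3,:] = [-0.2353, -0.0588, +0.1765, +0.0000, +0.0588, -0.2353]
  T[4,:] = [+0.2353, +0.1765, +0.0588, +0.2353, +0.0000, +0.0588]
  T[5,:] = [-0.2500, +0.1500, -0.0500, -0.1000, +0.2500, +0.0000]
|λ(T)| sorted: 0.6412, 0.3888, 0.3888, 0.3396, 0.3396, 0.0460.
spectral radius ρ = 0.6412; 0.6412 < 1, so it converges for any x₀.

0.6412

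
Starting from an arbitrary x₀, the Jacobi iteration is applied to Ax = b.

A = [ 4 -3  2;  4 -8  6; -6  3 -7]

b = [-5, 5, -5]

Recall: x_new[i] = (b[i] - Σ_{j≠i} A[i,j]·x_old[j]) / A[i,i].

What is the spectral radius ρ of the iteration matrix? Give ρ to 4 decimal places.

Write A = D+L+U with D = diag(4, -8, -7).
T_J = -D⁻¹(L+U): T[1,0] = -(4)/(-8) = +0.5000; T[1,1] = 0.
  T[0,:] = [+0.0000, +0.7500, -0.5000]
  T[1,:] = [+0.5000, +0.0000, +0.7500]
  T[2,:] = [-0.8571, +0.4286, +0.0000]
|eigenvalues of T|: 1.2618, 0.6834, 0.6834.
ρ = 1.2618; 1.2618 > 1 ⇒ diverges.

1.2618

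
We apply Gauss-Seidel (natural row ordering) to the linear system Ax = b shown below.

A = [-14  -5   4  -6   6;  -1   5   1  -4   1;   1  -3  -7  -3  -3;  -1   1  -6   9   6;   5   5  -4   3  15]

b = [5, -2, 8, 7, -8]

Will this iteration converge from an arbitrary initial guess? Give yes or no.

yes

Diagonal D = diag(-14, 5, -7, 9, 15); L, U strict lower/upper.
GS T = -(D+L)⁻¹U: row 0 first, T[0,4] = -(6)/(-14) = +0.4286; later rows by forward substitution.
  T[0,:] = [+0.0000 -0.3571 +0.2857 -0.4286 +0.4286]
  T[1,:] = [+0.0000 -0.0714 -0.1429 +0.7143 -0.1143]
  T[2,:] = [+0.0000 -0.0204 +0.1020 -0.7959 -0.3184]
  T[3,:] = [+0.0000 -0.0454 +0.1156 -0.6576 -0.8186]
  T[4,:] = [+0.0000 +0.1465 -0.0435 -0.1760 -0.0259]
|eigenvalues of T|: 0.8370, 0.3710, 0.3710, 0.0590, 0.0000.
ρ = 0.8370; 0.8370 < 1 ⇒ converges.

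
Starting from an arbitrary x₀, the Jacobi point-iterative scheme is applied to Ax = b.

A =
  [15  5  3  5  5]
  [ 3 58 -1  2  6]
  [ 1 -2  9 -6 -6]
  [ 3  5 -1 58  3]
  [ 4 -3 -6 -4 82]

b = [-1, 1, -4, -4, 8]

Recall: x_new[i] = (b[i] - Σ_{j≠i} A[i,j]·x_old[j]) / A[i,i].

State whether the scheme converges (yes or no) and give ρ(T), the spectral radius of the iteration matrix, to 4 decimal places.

yes, ρ = 0.3981

Let D = diag(15, 58, 9, 58, 82); L, U the strict triangles.
Jacobi T = -D⁻¹(L+U): T[3,1] = -(5)/(58) = -0.0862; T[3,3] = 0.
  T[0,:] = [+0.0000, -0.3333, -0.2000, -0.3333, -0.3333]
  T[1,:] = [-0.0517, +0.0000, +0.0172, -0.0345, -0.1034]
  T[2,:] = [-0.1111, +0.2222, +0.0000, +0.6667, +0.6667]
  T[3,:] = [-0.0517, -0.0862, +0.0172, +0.0000, -0.0517]
  T[4,:] = [-0.0488, +0.0366, +0.0732, +0.0488, +0.0000]
eigenvalue magnitudes: 0.3981, 0.2572, 0.2007, 0.0495, 0.0103.
spectral radius ρ = 0.3981; 0.3981 < 1 ⇒ converges.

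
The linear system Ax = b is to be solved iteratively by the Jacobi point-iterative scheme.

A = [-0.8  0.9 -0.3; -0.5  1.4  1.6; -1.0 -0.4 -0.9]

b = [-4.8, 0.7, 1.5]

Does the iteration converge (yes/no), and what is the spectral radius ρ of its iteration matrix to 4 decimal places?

Diagonal D = diag(-0.8, 1.4, -0.9); L, U strict lower/upper.
Jacobi T = -D⁻¹(L+U): T[2,0] = -(-1)/(-0.9) = -1.1111; T[2,2] = 0.
  T[0,:] = [+0.0000, +1.1250, -0.3750]
  T[1,:] = [+0.3571, +0.0000, -1.1429]
  T[2,:] = [-1.1111, -0.4444, +0.0000]
moduli |λ_i(T)| = 1.5186, 0.9899, 0.9899.
spectral radius ρ = 1.5186; 1.5186 > 1 ⇒ diverges.

no, ρ = 1.5186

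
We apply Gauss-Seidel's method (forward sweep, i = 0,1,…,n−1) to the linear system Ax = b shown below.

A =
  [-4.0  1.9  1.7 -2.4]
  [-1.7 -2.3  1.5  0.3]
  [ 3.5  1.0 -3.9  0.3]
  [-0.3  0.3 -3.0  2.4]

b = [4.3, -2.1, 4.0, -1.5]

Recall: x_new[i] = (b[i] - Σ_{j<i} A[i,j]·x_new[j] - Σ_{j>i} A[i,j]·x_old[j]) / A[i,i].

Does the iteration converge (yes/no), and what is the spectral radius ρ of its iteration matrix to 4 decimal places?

Write A = D+L+U with D = diag(-4, -2.3, -3.9, 2.4).
T_GS = -(D+L)⁻¹U: row 0 first, T[0,1] = -(1.9)/(-4) = +0.4750; later rows by forward substitution.
  T[0,:] = [+0.0000 +0.4750 +0.4250 -0.6000]
  T[1,:] = [+0.0000 -0.3511 +0.3380 +0.5739]
  T[2,:] = [+0.0000 +0.3363 +0.4681 -0.3144]
  T[3,:] = [+0.0000 +0.5236 +0.5960 -0.5397]
|roots of det(T-λI)|: 0.9154, 0.4992, 0.0065, 0.0000.
spectral radius ρ = 0.9154; 0.9154 < 1: convergent.

yes, ρ = 0.9154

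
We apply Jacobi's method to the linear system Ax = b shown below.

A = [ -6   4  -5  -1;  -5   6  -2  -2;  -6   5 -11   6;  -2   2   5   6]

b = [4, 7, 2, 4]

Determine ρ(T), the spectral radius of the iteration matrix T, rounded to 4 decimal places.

Split A = D + L + U, D = diag(-6, 6, -11, 6).
Jacobi T = -D⁻¹(L+U): T[3,1] = -(2)/(6) = -0.3333; T[3,3] = 0.
  T[0,:] = [+0.0000  +0.6667  -0.8333  -0.1667]
  T[1,:] = [+0.8333  +0.0000  +0.3333  +0.3333]
  T[2,:] = [-0.5455  +0.4545  +0.0000  +0.5455]
  T[3,:] = [+0.3333  -0.3333  -0.8333  +0.0000]
moduli |λ_i(T)| = 1.2313, 0.7861, 0.7861, 0.7617.
ρ = 1.2313; 1.2313 > 1 ⇒ diverges.

1.2313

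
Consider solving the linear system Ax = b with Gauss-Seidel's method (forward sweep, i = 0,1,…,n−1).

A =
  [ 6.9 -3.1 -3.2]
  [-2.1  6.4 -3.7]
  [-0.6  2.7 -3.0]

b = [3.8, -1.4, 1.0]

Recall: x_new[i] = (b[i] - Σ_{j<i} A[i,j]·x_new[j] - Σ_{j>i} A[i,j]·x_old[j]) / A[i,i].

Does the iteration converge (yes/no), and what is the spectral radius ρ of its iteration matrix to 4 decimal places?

Let D = diag(6.9, 6.4, -3); L, U the strict triangles.
GS T = -(D+L)⁻¹U: row 0 first, T[0,1] = -(-3.1)/(6.9) = +0.4493; later rows by forward substitution.
  T[0,:] = [+0.0000  +0.4493  +0.4638]
  T[1,:] = [+0.0000  +0.1474  +0.7303]
  T[2,:] = [+0.0000  +0.0428  +0.5645]
eigenvalue magnitudes: 0.6294, 0.0825, 0.0000.
spectral radius ρ = 0.6294; 0.6294 < 1 ⇒ converges.

yes, ρ = 0.6294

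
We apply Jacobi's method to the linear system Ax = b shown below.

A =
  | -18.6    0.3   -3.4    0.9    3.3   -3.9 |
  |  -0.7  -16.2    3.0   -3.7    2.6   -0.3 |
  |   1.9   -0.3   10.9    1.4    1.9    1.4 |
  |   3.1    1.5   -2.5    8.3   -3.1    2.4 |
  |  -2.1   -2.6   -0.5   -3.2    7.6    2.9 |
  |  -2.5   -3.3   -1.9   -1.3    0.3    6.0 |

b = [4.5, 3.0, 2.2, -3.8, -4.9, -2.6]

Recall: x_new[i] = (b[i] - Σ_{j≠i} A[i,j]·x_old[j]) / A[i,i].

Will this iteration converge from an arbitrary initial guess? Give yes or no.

yes

Diagonal D = diag(-18.6, -16.2, 10.9, 8.3, 7.6, 6); L, U strict lower/upper.
Jacobi T = -D⁻¹(L+U): T[4,0] = -(-2.1)/(7.6) = +0.2763; T[4,4] = 0.
  T[0,:] = [+0.0000  +0.0161  -0.1828  +0.0484  +0.1774  -0.2097]
  T[1,:] = [-0.0432  +0.0000  +0.1852  -0.2284  +0.1605  -0.0185]
  T[2,:] = [-0.1743  +0.0275  +0.0000  -0.1284  -0.1743  -0.1284]
  T[3,:] = [-0.3735  -0.1807  +0.3012  +0.0000  +0.3735  -0.2892]
  T[4,:] = [+0.2763  +0.3421  +0.0658  +0.4211  +0.0000  -0.3816]
  T[5,:] = [+0.4167  +0.5500  +0.3167  +0.2167  -0.0500  +0.0000]
|roots of det(T-λI)|: 0.6247, 0.4310, 0.4310, 0.3579, 0.3579, 0.1102.
ρ(T) = max|λ| = 0.6247; 0.6247 < 1: convergent.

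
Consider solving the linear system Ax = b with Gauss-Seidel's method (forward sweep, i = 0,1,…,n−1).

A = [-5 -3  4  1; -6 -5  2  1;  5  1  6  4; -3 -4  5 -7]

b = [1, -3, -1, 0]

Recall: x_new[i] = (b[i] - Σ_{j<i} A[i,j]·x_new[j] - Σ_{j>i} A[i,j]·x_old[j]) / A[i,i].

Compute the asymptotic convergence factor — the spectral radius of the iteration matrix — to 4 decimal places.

Split A = D + L + U, D = diag(-5, -5, 6, -7).
Gauss-Seidel: T = -(D+L)⁻¹U, row 0 first, T[0,3] = -(1)/(-5) = +0.2000; later rows by forward substitution.
  T[0,:] = [+0.0000 -0.6000 +0.8000 +0.2000]
  T[1,:] = [+0.0000 +0.7200 -0.5600 -0.0400]
  T[2,:] = [+0.0000 +0.3800 -0.5733 -0.8267]
  T[3,:] = [+0.0000 +0.1171 -0.4324 -0.6533]
|λ(T)| sorted: 1.1327, 0.5065, 0.1195, 0.0000.
ρ = 1.1327; 1.1327 > 1: divergent.

1.1327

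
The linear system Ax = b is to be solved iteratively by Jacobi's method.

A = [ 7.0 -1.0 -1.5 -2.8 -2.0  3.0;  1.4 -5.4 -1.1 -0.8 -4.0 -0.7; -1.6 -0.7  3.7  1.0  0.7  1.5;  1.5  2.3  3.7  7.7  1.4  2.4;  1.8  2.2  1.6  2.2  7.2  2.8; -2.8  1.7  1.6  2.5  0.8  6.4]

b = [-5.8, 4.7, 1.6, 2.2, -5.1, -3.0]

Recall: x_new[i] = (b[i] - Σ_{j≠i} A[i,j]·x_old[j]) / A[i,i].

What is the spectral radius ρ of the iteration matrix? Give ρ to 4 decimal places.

1.1383

Write A = D+L+U with D = diag(7, -5.4, 3.7, 7.7, 7.2, 6.4).
Jacobi T = -D⁻¹(L+U): T[0,2] = -(-1.5)/(7) = +0.2143; T[0,0] = 0.
  T[0,:] = [+0.0000  +0.1429  +0.2143  +0.4000  +0.2857  -0.4286]
  T[1,:] = [+0.2593  +0.0000  -0.2037  -0.1481  -0.7407  -0.1296]
  T[2,:] = [+0.4324  +0.1892  +0.0000  -0.2703  -0.1892  -0.4054]
  T[3,:] = [-0.1948  -0.2987  -0.4805  +0.0000  -0.1818  -0.3117]
  T[4,:] = [-0.2500  -0.3056  -0.2222  -0.3056  +0.0000  -0.3889]
  T[5,:] = [+0.4375  -0.2656  -0.2500  -0.3906  -0.1250  +0.0000]
|λ(T)| sorted: 1.1383, 0.5634, 0.5634, 0.5245, 0.5245, 0.1527.
spectral radius ρ = 1.1383; 1.1383 > 1 ⇒ diverges.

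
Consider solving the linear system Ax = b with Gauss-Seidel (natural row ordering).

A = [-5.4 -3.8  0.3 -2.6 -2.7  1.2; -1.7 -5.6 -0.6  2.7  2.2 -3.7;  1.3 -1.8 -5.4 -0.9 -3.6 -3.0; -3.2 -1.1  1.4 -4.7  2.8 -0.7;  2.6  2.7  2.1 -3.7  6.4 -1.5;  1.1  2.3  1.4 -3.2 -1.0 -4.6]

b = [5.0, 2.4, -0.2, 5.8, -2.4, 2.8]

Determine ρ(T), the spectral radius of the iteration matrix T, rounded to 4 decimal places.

A = D + L + U where D = diag(-5.4, -5.6, -5.4, -4.7, 6.4, -4.6).
GS T = -(D+L)⁻¹U: row 0 first, T[0,4] = -(-2.7)/(-5.4) = -0.5000; later rows by forward substitution.
  T[0,:] = [+0.0000, -0.7037, +0.0556, -0.4815, -0.5000, +0.2222]
  T[1,:] = [+0.0000, +0.2136, -0.1240, +0.6283, +0.5446, -0.7282]
  T[2,:] = [+0.0000, -0.2406, +0.0547, -0.4920, -0.9686, -0.2593]
  T[3,:] = [+0.0000, +0.3574, +0.0075, +0.0342, +0.5202, -0.2071]
  T[4,:] = [+0.0000, +0.4814, +0.0161, +0.1118, +0.5919, +0.4167]
  T[5,:] = [+0.0000, -0.4880, -0.0408, +0.0012, -0.6326, -0.3364]
eigenvalue magnitudes: 1.2744, 0.3889, 0.3889, 0.0506, 0.0431, 0.0000.
ρ = 1.2744; 1.2744 > 1, so it fails to converge.

1.2744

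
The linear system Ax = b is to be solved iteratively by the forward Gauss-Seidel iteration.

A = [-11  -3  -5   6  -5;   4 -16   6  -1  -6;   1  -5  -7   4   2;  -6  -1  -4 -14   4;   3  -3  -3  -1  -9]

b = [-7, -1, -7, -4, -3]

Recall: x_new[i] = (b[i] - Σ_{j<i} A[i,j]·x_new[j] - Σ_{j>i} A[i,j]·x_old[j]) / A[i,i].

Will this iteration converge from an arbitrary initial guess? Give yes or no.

Write A = D+L+U with D = diag(-11, -16, -7, -14, -9).
T_GS = -(D+L)⁻¹U: row 0 first, T[0,3] = -(6)/(-11) = +0.5455; later rows by forward substitution.
  T[0,:] = [+0.0000 -0.2727 -0.4545 +0.5455 -0.4545]
  T[1,:] = [+0.0000 -0.0682 +0.2614 +0.0739 -0.4886]
  T[2,:] = [+0.0000 +0.0097 -0.2516 +0.5966 +0.5698]
  T[3,:] = [+0.0000 +0.1190 +0.2480 -0.4095 +0.3526]
  T[4,:] = [+0.0000 -0.0846 -0.1823 +0.0038 -0.2178]
moduli |λ_i(T)| = 0.7347, 0.2127, 0.2127, 0.1674, 0.0000.
ρ(T) = max|λ| = 0.7347; 0.7347 < 1, so it converges for any x₀.

yes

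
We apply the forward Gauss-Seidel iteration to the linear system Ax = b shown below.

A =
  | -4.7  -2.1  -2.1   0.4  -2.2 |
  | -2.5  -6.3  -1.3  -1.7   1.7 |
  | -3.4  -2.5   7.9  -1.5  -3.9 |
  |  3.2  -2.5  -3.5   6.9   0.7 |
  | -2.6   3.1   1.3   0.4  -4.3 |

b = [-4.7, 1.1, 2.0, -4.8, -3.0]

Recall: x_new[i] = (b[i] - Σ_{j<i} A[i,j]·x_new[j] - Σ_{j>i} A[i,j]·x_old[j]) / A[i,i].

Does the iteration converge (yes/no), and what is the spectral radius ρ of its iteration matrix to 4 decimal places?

yes, ρ = 0.8562

Write A = D+L+U with D = diag(-4.7, -6.3, 7.9, 6.9, -4.3).
T_GS = -(D+L)⁻¹U: row 0 first, T[0,1] = -(-2.1)/(-4.7) = -0.4468; later rows by forward substitution.
  T[0,:] = [+0.0000 -0.4468 -0.4468 +0.0851 -0.4681]
  T[1,:] = [+0.0000 +0.1773 -0.0290 -0.3036 +0.4556]
  T[2,:] = [+0.0000 -0.1362 -0.2015 +0.1304 +0.4364]
  T[3,:] = [+0.0000 +0.2024 +0.0945 -0.0833 +0.5021]
  T[4,:] = [+0.0000 +0.3756 +0.1971 -0.2387 +0.7901]
moduli |λ_i(T)| = 0.8562, 0.3574, 0.1622, 0.0216, 0.0000.
ρ = 0.8562; 0.8562 < 1, so it converges for any x₀.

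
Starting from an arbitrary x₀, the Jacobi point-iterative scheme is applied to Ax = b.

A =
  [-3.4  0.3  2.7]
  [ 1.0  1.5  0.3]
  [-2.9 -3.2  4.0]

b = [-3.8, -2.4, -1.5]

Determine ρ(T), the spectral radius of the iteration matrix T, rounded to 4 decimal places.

0.9135

Diagonal D = diag(-3.4, 1.5, 4); L, U strict lower/upper.
Jacobi: T = -D⁻¹(L+U), T[0,1] = -(0.3)/(-3.4) = +0.0882; T[0,0] = 0.
  T[0,:] = [+0.0000 +0.0882 +0.7941]
  T[1,:] = [-0.6667 +0.0000 -0.2000]
  T[2,:] = [+0.7250 +0.8000 +0.0000]
moduli |λ_i(T)| = 0.9135, 0.6911, 0.6911.
ρ = 0.9135; 0.9135 < 1 ⇒ converges.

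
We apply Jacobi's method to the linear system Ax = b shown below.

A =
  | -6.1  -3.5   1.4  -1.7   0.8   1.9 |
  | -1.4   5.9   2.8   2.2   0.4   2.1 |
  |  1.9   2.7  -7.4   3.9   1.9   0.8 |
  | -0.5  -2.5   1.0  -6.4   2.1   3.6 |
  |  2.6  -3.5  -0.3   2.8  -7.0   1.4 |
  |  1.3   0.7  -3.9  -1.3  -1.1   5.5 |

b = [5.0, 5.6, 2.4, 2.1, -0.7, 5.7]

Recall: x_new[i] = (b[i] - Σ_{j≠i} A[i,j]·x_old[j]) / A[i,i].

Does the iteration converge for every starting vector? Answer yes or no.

Diagonal D = diag(-6.1, 5.9, -7.4, -6.4, -7, 5.5); L, U strict lower/upper.
T_J = -D⁻¹(L+U): T[1,2] = -(2.8)/(5.9) = -0.4746; T[1,1] = 0.
  T[0,:] = [+0.0000, -0.5738, +0.2295, -0.2787, +0.1311, +0.3115]
  T[1,:] = [+0.2373, +0.0000, -0.4746, -0.3729, -0.0678, -0.3559]
  T[2,:] = [+0.2568, +0.3649, +0.0000, +0.5270, +0.2568, +0.1081]
  T[3,:] = [-0.0781, -0.3906, +0.1562, +0.0000, +0.3281, +0.5625]
  T[4,:] = [+0.3714, -0.5000, -0.0429, +0.4000, +0.0000, +0.2000]
  T[5,:] = [-0.2364, -0.1273, +0.7091, +0.2364, +0.2000, +0.0000]
|eigenvalues of T|: 1.1257, 0.6524, 0.6524, 0.4585, 0.4585, 0.1246.
spectral radius ρ = 1.1257; 1.1257 > 1 ⇒ diverges.

no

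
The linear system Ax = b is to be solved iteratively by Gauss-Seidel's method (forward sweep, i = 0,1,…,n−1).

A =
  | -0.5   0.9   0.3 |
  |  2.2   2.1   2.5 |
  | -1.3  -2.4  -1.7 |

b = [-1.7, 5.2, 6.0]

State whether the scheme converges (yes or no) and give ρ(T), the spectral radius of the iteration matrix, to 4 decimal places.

Diagonal D = diag(-0.5, 2.1, -1.7); L, U strict lower/upper.
T_GS = -(D+L)⁻¹U: row 0 first, T[0,1] = -(0.9)/(-0.5) = +1.8000; later rows by forward substitution.
  T[0,:] = [+0.0000, +1.8000, +0.6000]
  T[1,:] = [+0.0000, -1.8857, -1.8190]
  T[2,:] = [+0.0000, +1.2857, +2.1092]
|eigenvalues of T|: 1.3967, 1.1732, 0.0000.
ρ = 1.3967; 1.3967 > 1: divergent.

no, ρ = 1.3967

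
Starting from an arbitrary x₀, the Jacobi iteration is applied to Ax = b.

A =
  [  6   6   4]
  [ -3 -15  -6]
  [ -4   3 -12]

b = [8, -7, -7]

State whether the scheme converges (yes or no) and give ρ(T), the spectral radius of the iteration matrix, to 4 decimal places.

yes, ρ = 0.6844

Let D = diag(6, -15, -12); L, U the strict triangles.
T_J = -D⁻¹(L+U): T[1,2] = -(-6)/(-15) = -0.4000; T[1,1] = 0.
  T[0,:] = [+0.0000  -1.0000  -0.6667]
  T[1,:] = [-0.2000  +0.0000  -0.4000]
  T[2,:] = [-0.3333  +0.2500  +0.0000]
|λ(T)| sorted: 0.6844, 0.3823, 0.3823.
spectral radius ρ = 0.6844; 0.6844 < 1: convergent.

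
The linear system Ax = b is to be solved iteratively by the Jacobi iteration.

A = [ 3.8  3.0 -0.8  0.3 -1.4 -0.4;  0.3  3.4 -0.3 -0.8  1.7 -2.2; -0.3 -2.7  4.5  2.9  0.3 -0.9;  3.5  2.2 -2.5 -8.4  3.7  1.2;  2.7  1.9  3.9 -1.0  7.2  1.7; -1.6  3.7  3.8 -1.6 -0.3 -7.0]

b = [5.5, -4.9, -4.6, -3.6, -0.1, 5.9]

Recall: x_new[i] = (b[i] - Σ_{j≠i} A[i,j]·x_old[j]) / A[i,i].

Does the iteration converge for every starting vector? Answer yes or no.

Split A = D + L + U, D = diag(3.8, 3.4, 4.5, -8.4, 7.2, -7).
T_J = -D⁻¹(L+U): T[1,0] = -(0.3)/(3.4) = -0.0882; T[1,1] = 0.
  T[0,:] = [+0.0000  -0.7895  +0.2105  -0.0789  +0.3684  +0.1053]
  T[1,:] = [-0.0882  +0.0000  +0.0882  +0.2353  -0.5000  +0.6471]
  T[2,:] = [+0.0667  +0.6000  +0.0000  -0.6444  -0.0667  +0.2000]
  T[3,:] = [+0.4167  +0.2619  -0.2976  +0.0000  +0.4405  +0.1429]
  T[4,:] = [-0.3750  -0.2639  -0.5417  +0.1389  +0.0000  -0.2361]
  T[5,:] = [-0.2286  +0.5286  +0.5429  -0.2286  -0.0429  +0.0000]
|eigenvalues of T|: 1.1518, 0.7867, 0.7867, 0.6127, 0.6127, 0.3655.
spectral radius ρ = 1.1518; 1.1518 > 1: divergent.

no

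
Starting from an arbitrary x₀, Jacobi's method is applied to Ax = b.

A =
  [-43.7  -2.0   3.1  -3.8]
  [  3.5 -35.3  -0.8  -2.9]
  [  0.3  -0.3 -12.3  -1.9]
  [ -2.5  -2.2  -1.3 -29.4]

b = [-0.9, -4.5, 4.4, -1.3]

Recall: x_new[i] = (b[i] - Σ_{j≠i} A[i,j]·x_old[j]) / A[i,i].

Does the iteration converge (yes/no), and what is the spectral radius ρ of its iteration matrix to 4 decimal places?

yes, ρ = 0.1627

Write A = D+L+U with D = diag(-43.7, -35.3, -12.3, -29.4).
T_J = -D⁻¹(L+U): T[3,0] = -(-2.5)/(-29.4) = -0.0850; T[3,3] = 0.
  T[0,:] = [+0.0000  -0.0458  +0.0709  -0.0870]
  T[1,:] = [+0.0992  +0.0000  -0.0227  -0.0822]
  T[2,:] = [+0.0244  -0.0244  +0.0000  -0.1545]
  T[3,:] = [-0.0850  -0.0748  -0.0442  +0.0000]
|roots of det(T-λI)|: 0.1627, 0.1283, 0.0627, 0.0627.
ρ(T) = max|λ| = 0.1627; 0.1627 < 1, so it converges for any x₀.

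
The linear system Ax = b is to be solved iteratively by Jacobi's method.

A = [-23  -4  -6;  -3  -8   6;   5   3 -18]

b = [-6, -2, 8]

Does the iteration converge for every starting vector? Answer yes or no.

yes

Split A = D + L + U, D = diag(-23, -8, -18).
Jacobi: T = -D⁻¹(L+U), T[0,2] = -(-6)/(-23) = -0.2609; T[0,0] = 0.
  T[0,:] = [+0.0000 -0.1739 -0.2609]
  T[1,:] = [-0.3750 +0.0000 +0.7500]
  T[2,:] = [+0.2778 +0.1667 +0.0000]
|eigenvalues of T|: 0.4081, 0.2210, 0.2210.
ρ(T) = max|λ| = 0.4081; 0.4081 < 1: convergent.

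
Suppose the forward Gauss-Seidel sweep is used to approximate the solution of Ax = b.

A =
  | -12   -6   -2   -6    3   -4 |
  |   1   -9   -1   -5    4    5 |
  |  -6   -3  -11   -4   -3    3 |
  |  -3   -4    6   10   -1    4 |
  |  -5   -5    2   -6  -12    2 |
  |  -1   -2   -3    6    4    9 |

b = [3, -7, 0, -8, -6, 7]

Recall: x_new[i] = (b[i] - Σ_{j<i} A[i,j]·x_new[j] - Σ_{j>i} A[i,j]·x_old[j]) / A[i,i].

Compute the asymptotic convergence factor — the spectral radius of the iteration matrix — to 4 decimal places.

1.4543

Diagonal D = diag(-12, -9, -11, 10, -12, 9); L, U strict lower/upper.
GS T = -(D+L)⁻¹U: row 0 first, T[0,5] = -(-4)/(-12) = -0.3333; later rows by forward substitution.
  T[0,:] = [+0.0000  -0.5000  -0.1667  -0.5000  +0.2500  -0.3333]
  T[1,:] = [+0.0000  -0.0556  -0.1296  -0.6111  +0.4722  +0.5185]
  T[2,:] = [+0.0000  +0.2879  +0.1263  +0.0758  -0.5379  +0.3131]
  T[3,:] = [+0.0000  -0.3449  -0.1776  -0.4399  +0.6866  -0.4805]
  T[4,:] = [+0.0000  +0.4519  +0.2333  +0.6955  -0.7339  +0.3819]
  T[5,:] = [+0.0000  +0.0572  +0.0095  -0.1820  -0.1782  +0.3331]
eigenvalue magnitudes: 1.4543, 0.5101, 0.2040, 0.0157, 0.0157, 0.0000.
ρ = 1.4543; 1.4543 > 1, so it fails to converge.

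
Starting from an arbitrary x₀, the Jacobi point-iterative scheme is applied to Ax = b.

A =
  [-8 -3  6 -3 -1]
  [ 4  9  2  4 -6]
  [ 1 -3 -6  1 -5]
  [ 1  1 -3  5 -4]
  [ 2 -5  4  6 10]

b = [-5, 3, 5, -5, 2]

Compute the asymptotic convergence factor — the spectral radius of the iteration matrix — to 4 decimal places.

Let D = diag(-8, 9, -6, 5, 10); L, U the strict triangles.
Jacobi: T = -D⁻¹(L+U), T[1,0] = -(4)/(9) = -0.4444; T[1,1] = 0.
  T[0,:] = [+0.0000  -0.3750  +0.7500  -0.3750  -0.1250]
  T[1,:] = [-0.4444  +0.0000  -0.2222  -0.4444  +0.6667]
  T[2,:] = [+0.1667  -0.5000  +0.0000  +0.1667  -0.8333]
  T[3,:] = [-0.2000  -0.2000  +0.6000  +0.0000  +0.8000]
  T[4,:] = [-0.2000  +0.5000  -0.4000  -0.6000  +0.0000]
moduli |λ_i(T)| = 1.2745, 0.6760, 0.6760, 0.4559, 0.0924.
ρ(T) = max|λ| = 1.2745; 1.2745 > 1, so it fails to converge.

1.2745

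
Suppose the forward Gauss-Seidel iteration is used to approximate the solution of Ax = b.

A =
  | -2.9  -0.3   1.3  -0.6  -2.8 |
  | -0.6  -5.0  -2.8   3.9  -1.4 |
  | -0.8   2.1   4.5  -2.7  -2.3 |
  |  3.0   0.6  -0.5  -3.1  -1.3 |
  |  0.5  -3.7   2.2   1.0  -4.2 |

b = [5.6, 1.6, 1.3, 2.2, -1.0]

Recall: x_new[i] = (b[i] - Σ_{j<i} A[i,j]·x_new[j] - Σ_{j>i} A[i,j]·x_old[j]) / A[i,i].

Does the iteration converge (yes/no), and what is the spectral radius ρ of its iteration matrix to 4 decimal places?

no, ρ = 1.2350

A = D + L + U where D = diag(-2.9, -5, 4.5, -3.1, -4.2).
Gauss-Seidel: T = -(D+L)⁻¹U, row 0 first, T[0,2] = -(1.3)/(-2.9) = +0.4483; later rows by forward substitution.
  T[0,:] = [+0.0000  -0.1034  +0.4483  -0.2069  -0.9655]
  T[1,:] = [+0.0000  +0.0124  -0.6138  +0.8048  -0.1641]
  T[2,:] = [+0.0000  -0.0242  +0.3661  +0.1876  +0.4161]
  T[3,:] = [+0.0000  -0.0938  +0.2560  -0.0747  -1.4526]
  T[4,:] = [+0.0000  -0.0583  +0.8468  -0.6532  -0.0983]
|roots of det(T-λI)|: 1.2350, 1.0202, 0.4236, 0.0033, 0.0000.
ρ(T) = max|λ| = 1.2350; 1.2350 > 1, so it fails to converge.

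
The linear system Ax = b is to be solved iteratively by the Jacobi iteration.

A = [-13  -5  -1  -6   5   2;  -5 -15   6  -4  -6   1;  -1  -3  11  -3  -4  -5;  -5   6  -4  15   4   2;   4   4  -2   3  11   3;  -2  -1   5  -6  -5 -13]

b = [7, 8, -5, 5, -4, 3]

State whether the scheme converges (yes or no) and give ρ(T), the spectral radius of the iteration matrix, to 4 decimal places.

Diagonal D = diag(-13, -15, 11, 15, 11, -13); L, U strict lower/upper.
Jacobi T = -D⁻¹(L+U): T[2,4] = -(-4)/(11) = +0.3636; T[2,2] = 0.
  T[0,:] = [+0.0000  -0.3846  -0.0769  -0.4615  +0.3846  +0.1538]
  T[1,:] = [-0.3333  +0.0000  +0.4000  -0.2667  -0.4000  +0.0667]
  T[2,:] = [+0.0909  +0.2727  +0.0000  +0.2727  +0.3636  +0.4545]
  T[3,:] = [+0.3333  -0.4000  +0.2667  +0.0000  -0.2667  -0.1333]
  T[4,:] = [-0.3636  -0.3636  +0.1818  -0.2727  +0.0000  -0.2727]
  T[5,:] = [-0.1538  -0.0769  +0.3846  -0.4615  -0.3846  +0.0000]
moduli |λ_i(T)| = 1.1684, 0.6614, 0.5504, 0.5504, 0.2372, 0.1260.
ρ(T) = max|λ| = 1.1684; 1.1684 > 1 ⇒ diverges.

no, ρ = 1.1684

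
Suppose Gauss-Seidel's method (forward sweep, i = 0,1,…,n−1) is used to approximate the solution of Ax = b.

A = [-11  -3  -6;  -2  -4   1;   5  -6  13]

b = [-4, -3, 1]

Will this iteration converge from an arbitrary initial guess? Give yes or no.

Split A = D + L + U, D = diag(-11, -4, 13).
T_GS = -(D+L)⁻¹U: row 0 first, T[0,1] = -(-3)/(-11) = -0.2727; later rows by forward substitution.
  T[0,:] = [+0.0000, -0.2727, -0.5455]
  T[1,:] = [+0.0000, +0.1364, +0.5227]
  T[2,:] = [+0.0000, +0.1678, +0.4510]
eigenvalue magnitudes: 0.6291, 0.0417, 0.0000.
ρ(T) = max|λ| = 0.6291; 0.6291 < 1 ⇒ converges.

yes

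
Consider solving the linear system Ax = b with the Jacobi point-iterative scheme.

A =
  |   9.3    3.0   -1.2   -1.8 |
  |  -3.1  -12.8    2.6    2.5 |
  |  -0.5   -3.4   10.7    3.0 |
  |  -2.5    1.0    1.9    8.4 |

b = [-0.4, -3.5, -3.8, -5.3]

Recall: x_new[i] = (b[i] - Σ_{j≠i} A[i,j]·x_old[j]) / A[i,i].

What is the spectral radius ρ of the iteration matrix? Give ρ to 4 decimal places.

Write A = D+L+U with D = diag(9.3, -12.8, 10.7, 8.4).
T_J = -D⁻¹(L+U): T[0,3] = -(-1.8)/(9.3) = +0.1935; T[0,0] = 0.
  T[0,:] = [+0.0000  -0.3226  +0.1290  +0.1935]
  T[1,:] = [-0.2422  +0.0000  +0.2031  +0.1953]
  T[2,:] = [+0.0467  +0.3178  +0.0000  -0.2804]
  T[3,:] = [+0.2976  -0.1190  -0.2262  +0.0000]
|roots of det(T-λI)|: 0.5770, 0.3698, 0.1340, 0.0732.
spectral radius ρ = 0.5770; 0.5770 < 1 ⇒ converges.

0.5770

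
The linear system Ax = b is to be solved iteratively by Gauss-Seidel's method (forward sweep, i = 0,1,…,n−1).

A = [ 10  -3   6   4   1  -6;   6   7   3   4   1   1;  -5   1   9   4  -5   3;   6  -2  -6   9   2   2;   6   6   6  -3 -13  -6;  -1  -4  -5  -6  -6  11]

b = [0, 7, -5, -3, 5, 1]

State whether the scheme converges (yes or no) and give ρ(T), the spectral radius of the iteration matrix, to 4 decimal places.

Split A = D + L + U, D = diag(10, 7, 9, 9, -13, 11).
T_GS = -(D+L)⁻¹U: row 0 first, T[0,1] = -(-3)/(10) = +0.3000; later rows by forward substitution.
  T[0,:] = [+0.0000 +0.3000 -0.6000 -0.4000 -0.1000 +0.6000]
  T[1,:] = [+0.0000 -0.2571 +0.0857 -0.2286 -0.0571 -0.6571]
  T[2,:] = [+0.0000 +0.1952 -0.3429 -0.6413 +0.5063 +0.0730]
  T[3,:] = [+0.0000 -0.1270 +0.1905 -0.2116 +0.1693 -0.7196]
  T[4,:] = [+0.0000 +0.1392 -0.4396 -0.5372 +0.1221 -0.2882]
  T[5,:] = [+0.0000 +0.0292 -0.3151 -0.8194 +0.3592 -0.7009]
eigenvalue magnitudes: 1.1659, 0.5372, 0.5372, 0.0522, 0.0304, 0.0000.
ρ(T) = max|λ| = 1.1659; 1.1659 > 1: divergent.

no, ρ = 1.1659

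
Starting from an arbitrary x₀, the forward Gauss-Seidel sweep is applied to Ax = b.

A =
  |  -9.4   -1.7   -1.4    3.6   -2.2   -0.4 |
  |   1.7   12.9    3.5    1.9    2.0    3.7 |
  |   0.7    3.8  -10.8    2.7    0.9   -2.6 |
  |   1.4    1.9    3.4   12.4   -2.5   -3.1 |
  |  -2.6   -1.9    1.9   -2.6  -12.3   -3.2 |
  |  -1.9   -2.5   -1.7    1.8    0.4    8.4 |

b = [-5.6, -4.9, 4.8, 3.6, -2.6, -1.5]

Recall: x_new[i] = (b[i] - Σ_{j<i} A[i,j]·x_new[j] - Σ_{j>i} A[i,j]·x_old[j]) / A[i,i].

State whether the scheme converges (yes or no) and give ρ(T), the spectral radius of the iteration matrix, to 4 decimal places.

yes, ρ = 0.5892

Let D = diag(-9.4, 12.9, -10.8, 12.4, -12.3, 8.4); L, U the strict triangles.
T_GS = -(D+L)⁻¹U: row 0 first, T[0,3] = -(3.6)/(-9.4) = +0.3830; later rows by forward substitution.
  T[0,:] = [+0.0000  -0.1809  -0.1489  +0.3830  -0.2340  -0.0426]
  T[1,:] = [+0.0000  +0.0238  -0.2517  -0.1978  -0.1242  -0.2812]
  T[2,:] = [+0.0000  -0.0033  -0.0982  +0.2052  +0.0245  -0.3424]
  T[3,:] = [+0.0000  +0.0177  +0.0823  -0.0692  +0.2404  +0.3918]
  T[4,:] = [+0.0000  +0.0303  +0.0378  -0.0041  +0.0216  -0.3434]
  T[5,:] = [+0.0000  -0.0397  -0.1479  +0.0843  -0.1375  -0.2302]
|eigenvalues of T|: 0.5892, 0.1606, 0.1606, 0.0978, 0.0978, 0.0000.
spectral radius ρ = 0.5892; 0.5892 < 1: convergent.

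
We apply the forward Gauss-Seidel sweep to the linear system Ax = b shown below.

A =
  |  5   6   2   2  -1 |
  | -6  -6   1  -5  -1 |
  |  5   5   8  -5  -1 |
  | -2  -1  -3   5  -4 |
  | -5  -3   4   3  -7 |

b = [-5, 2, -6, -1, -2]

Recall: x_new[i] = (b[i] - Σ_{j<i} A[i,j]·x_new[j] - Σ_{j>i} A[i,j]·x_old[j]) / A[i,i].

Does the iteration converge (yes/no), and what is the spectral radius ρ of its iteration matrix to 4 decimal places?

no, ρ = 1.5521

A = D + L + U where D = diag(5, -6, 8, 5, -7).
Gauss-Seidel: T = -(D+L)⁻¹U, row 0 first, T[0,2] = -(2)/(5) = -0.4000; later rows by forward substitution.
  T[0,:] = [+0.0000, -1.2000, -0.4000, -0.4000, +0.2000]
  T[1,:] = [+0.0000, +1.2000, +0.5667, -0.4333, -0.3667]
  T[2,:] = [+0.0000, -0.0000, -0.1042, +1.1458, +0.2292]
  T[3,:] = [+0.0000, -0.2400, -0.1092, +0.4408, +0.9442]
  T[4,:] = [+0.0000, +0.2400, -0.0635, +1.3151, +0.5499]
moduli |λ_i(T)| = 1.5521, 1.1480, 0.6731, 0.0596, 0.0000.
ρ = 1.5521; 1.5521 > 1: divergent.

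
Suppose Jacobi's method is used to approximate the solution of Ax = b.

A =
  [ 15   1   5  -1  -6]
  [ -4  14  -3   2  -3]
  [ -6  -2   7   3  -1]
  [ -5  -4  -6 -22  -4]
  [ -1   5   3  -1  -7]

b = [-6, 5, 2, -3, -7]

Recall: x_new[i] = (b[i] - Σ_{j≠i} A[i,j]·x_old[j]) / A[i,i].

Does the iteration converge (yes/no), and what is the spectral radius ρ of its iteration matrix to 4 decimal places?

yes, ρ = 0.8306

Split A = D + L + U, D = diag(15, 14, 7, -22, -7).
T_J = -D⁻¹(L+U): T[2,3] = -(3)/(7) = -0.4286; T[2,2] = 0.
  T[0,:] = [+0.0000  -0.0667  -0.3333  +0.0667  +0.4000]
  T[1,:] = [+0.2857  +0.0000  +0.2143  -0.1429  +0.2143]
  T[2,:] = [+0.8571  +0.2857  +0.0000  -0.4286  +0.1429]
  T[3,:] = [-0.2273  -0.1818  -0.2727  +0.0000  -0.1818]
  T[4,:] = [-0.1429  +0.7143  +0.4286  -0.1429  +0.0000]
eigenvalue magnitudes: 0.8306, 0.6377, 0.6377, 0.3569, 0.1408.
ρ(T) = max|λ| = 0.8306; 0.8306 < 1, so it converges for any x₀.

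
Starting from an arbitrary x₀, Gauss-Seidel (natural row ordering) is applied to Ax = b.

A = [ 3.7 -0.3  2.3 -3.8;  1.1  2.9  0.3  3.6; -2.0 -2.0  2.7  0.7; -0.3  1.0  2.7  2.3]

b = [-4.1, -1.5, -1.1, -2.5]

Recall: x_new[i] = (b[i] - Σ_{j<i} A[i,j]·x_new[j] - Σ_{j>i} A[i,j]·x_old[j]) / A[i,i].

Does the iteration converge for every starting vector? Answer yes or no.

A = D + L + U where D = diag(3.7, 2.9, 2.7, 2.3).
GS T = -(D+L)⁻¹U: row 0 first, T[0,1] = -(-0.3)/(3.7) = +0.0811; later rows by forward substitution.
  T[0,:] = [+0.0000, +0.0811, -0.6216, +1.0270]
  T[1,:] = [+0.0000, -0.0308, +0.1323, -1.6309]
  T[2,:] = [+0.0000, +0.0373, -0.3624, -0.7066]
  T[3,:] = [+0.0000, -0.0198, +0.2868, +1.6726]
|eigenvalues of T|: 1.5833, 0.3033, 0.0006, 0.0000.
spectral radius ρ = 1.5833; 1.5833 > 1: divergent.

no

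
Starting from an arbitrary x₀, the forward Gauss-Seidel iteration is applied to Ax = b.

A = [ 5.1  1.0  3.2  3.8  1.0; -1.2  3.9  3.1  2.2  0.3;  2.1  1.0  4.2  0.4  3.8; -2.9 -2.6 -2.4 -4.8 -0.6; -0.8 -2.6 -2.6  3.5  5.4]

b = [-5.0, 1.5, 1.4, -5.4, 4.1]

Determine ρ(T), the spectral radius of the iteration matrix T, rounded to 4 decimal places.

1.1200

A = D + L + U where D = diag(5.1, 3.9, 4.2, -4.8, 5.4).
Gauss-Seidel: T = -(D+L)⁻¹U, row 0 first, T[0,2] = -(3.2)/(5.1) = -0.6275; later rows by forward substitution.
  T[0,:] = [+0.0000 -0.1961 -0.6275 -0.7451 -0.1961]
  T[1,:] = [+0.0000 -0.0603 -0.9879 -0.7934 -0.1373]
  T[2,:] = [+0.0000 +0.1124 +0.5489 +0.4662 -0.7740]
  T[3,:] = [+0.0000 +0.0949 +0.6397 +0.6468 +0.4548]
  T[4,:] = [+0.0000 -0.0655 -0.7190 -0.6871 -0.7626]
moduli |λ_i(T)| = 1.1200, 0.8744, 0.1249, 0.0022, 0.0000.
ρ(T) = max|λ| = 1.1200; 1.1200 > 1 ⇒ diverges.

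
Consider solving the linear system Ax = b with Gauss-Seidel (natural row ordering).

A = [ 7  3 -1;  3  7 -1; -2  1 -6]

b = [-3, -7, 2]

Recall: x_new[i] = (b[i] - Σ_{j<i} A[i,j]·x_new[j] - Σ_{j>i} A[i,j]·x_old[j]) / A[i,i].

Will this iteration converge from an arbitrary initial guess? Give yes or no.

Write A = D+L+U with D = diag(7, 7, -6).
Gauss-Seidel: T = -(D+L)⁻¹U, row 0 first, T[0,1] = -(3)/(7) = -0.4286; later rows by forward substitution.
  T[0,:] = [+0.0000  -0.4286  +0.1429]
  T[1,:] = [+0.0000  +0.1837  +0.0816]
  T[2,:] = [+0.0000  +0.1735  -0.0340]
eigenvalue magnitudes: 0.2361, 0.0864, 0.0000.
spectral radius ρ = 0.2361; 0.2361 < 1: convergent.

yes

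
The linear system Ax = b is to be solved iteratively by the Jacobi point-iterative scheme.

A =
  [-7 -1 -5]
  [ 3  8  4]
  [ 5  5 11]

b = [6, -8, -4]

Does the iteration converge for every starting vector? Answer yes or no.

Split A = D + L + U, D = diag(-7, 8, 11).
Jacobi T = -D⁻¹(L+U): T[1,0] = -(3)/(8) = -0.3750; T[1,1] = 0.
  T[0,:] = [+0.0000 -0.1429 -0.7143]
  T[1,:] = [-0.3750 +0.0000 -0.5000]
  T[2,:] = [-0.4545 -0.4545 +0.0000]
moduli |λ_i(T)| = 0.8832, 0.5845, 0.2987.
ρ = 0.8832; 0.8832 < 1, so it converges for any x₀.

yes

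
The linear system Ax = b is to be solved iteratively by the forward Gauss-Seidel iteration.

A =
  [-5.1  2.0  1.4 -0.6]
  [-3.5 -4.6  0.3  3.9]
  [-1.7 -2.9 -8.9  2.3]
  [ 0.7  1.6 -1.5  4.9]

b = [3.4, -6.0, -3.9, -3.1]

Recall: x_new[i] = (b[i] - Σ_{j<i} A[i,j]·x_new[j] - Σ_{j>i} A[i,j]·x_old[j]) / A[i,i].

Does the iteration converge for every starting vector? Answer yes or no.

yes

A = D + L + U where D = diag(-5.1, -4.6, -8.9, 4.9).
GS T = -(D+L)⁻¹U: row 0 first, T[0,2] = -(1.4)/(-5.1) = +0.2745; later rows by forward substitution.
  T[0,:] = [+0.0000 +0.3922 +0.2745 -0.1176]
  T[1,:] = [+0.0000 -0.2984 -0.1436 +0.9373]
  T[2,:] = [+0.0000 +0.0223 -0.0056 -0.0245]
  T[3,:] = [+0.0000 +0.0482 +0.0060 -0.2968]
|eigenvalues of T|: 0.5055, 0.0677, 0.0276, 0.0000.
spectral radius ρ = 0.5055; 0.5055 < 1: convergent.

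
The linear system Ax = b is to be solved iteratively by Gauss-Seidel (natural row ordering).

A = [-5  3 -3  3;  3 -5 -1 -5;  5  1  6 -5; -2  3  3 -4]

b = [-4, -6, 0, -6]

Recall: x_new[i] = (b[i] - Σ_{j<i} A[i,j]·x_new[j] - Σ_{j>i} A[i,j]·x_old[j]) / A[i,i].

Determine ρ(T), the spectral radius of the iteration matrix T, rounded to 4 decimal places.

Diagonal D = diag(-5, -5, 6, -4); L, U strict lower/upper.
T_GS = -(D+L)⁻¹U: row 0 first, T[0,2] = -(-3)/(-5) = -0.6000; later rows by forward substitution.
  T[0,:] = [+0.0000, +0.6000, -0.6000, +0.6000]
  T[1,:] = [+0.0000, +0.3600, -0.5600, -0.6400]
  T[2,:] = [+0.0000, -0.5600, +0.5933, +0.4400]
  T[3,:] = [+0.0000, -0.4500, +0.3250, -0.4500]
|λ(T)| sorted: 1.2824, 0.7253, 0.0538, 0.0000.
ρ(T) = max|λ| = 1.2824; 1.2824 > 1: divergent.

1.2824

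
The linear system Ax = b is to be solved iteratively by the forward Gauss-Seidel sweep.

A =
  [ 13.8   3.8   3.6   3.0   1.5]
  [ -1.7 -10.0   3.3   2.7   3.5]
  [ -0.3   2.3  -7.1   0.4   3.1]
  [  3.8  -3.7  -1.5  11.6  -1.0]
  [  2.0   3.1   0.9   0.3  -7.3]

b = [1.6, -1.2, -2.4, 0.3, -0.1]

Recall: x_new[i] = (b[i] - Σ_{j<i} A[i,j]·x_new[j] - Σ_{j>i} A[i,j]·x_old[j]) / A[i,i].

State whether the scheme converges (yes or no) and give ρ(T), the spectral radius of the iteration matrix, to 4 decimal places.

A = D + L + U where D = diag(13.8, -10, -7.1, 11.6, -7.3).
Gauss-Seidel: T = -(D+L)⁻¹U, row 0 first, T[0,4] = -(1.5)/(13.8) = -0.1087; later rows by forward substitution.
  T[0,:] = [+0.0000 -0.2754 -0.2609 -0.2174 -0.1087]
  T[1,:] = [+0.0000 +0.0468 +0.3743 +0.3070 +0.3685]
  T[2,:] = [+0.0000 +0.0268 +0.1323 +0.1650 +0.5606]
  T[3,:] = [+0.0000 +0.1086 +0.2220 +0.1905 +0.3118]
  T[4,:] = [+0.0000 -0.0478 +0.1129 +0.0990 +0.2086]
|roots of det(T-λI)|: 0.6072, 0.1576, 0.1378, 0.0092, 0.0000.
ρ = 0.6072; 0.6072 < 1 ⇒ converges.

yes, ρ = 0.6072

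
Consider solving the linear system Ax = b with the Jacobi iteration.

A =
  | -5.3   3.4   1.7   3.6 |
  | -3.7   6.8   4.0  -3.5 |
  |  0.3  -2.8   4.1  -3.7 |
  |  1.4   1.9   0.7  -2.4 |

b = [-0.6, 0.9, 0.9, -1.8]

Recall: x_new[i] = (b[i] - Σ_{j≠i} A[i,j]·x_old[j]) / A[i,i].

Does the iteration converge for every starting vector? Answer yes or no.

A = D + L + U where D = diag(-5.3, 6.8, 4.1, -2.4).
Jacobi: T = -D⁻¹(L+U), T[2,3] = -(-3.7)/(4.1) = +0.9024; T[2,2] = 0.
  T[0,:] = [+0.0000  +0.6415  +0.3208  +0.6792]
  T[1,:] = [+0.5441  +0.0000  -0.5882  +0.5147]
  T[2,:] = [-0.0732  +0.6829  +0.0000  +0.9024]
  T[3,:] = [+0.5833  +0.7917  +0.2917  +0.0000]
|λ(T)| sorted: 1.2176, 0.8084, 0.4011, 0.4011.
spectral radius ρ = 1.2176; 1.2176 > 1 ⇒ diverges.

no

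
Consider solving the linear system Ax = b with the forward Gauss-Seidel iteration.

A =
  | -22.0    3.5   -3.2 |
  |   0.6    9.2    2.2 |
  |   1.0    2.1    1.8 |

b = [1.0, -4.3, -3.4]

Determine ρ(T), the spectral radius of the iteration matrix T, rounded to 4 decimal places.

0.3922

Split A = D + L + U, D = diag(-22, 9.2, 1.8).
GS T = -(D+L)⁻¹U: row 0 first, T[0,1] = -(3.5)/(-22) = +0.1591; later rows by forward substitution.
  T[0,:] = [+0.0000  +0.1591  -0.1455]
  T[1,:] = [+0.0000  -0.0104  -0.2296]
  T[2,:] = [+0.0000  -0.0763  +0.3487]
|eigenvalues of T|: 0.3922, 0.0539, 0.0000.
ρ(T) = max|λ| = 0.3922; 0.3922 < 1, so it converges for any x₀.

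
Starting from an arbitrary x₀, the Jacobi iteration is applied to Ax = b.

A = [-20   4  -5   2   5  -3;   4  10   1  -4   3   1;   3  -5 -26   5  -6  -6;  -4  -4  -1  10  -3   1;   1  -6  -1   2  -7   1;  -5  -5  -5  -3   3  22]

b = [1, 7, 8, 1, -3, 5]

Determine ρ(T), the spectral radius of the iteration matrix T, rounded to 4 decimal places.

0.8397

Write A = D+L+U with D = diag(-20, 10, -26, 10, -7, 22).
T_J = -D⁻¹(L+U): T[1,2] = -(1)/(10) = -0.1000; T[1,1] = 0.
  T[0,:] = [+0.0000 +0.2000 -0.2500 +0.1000 +0.2500 -0.1500]
  T[1,:] = [-0.4000 +0.0000 -0.1000 +0.4000 -0.3000 -0.1000]
  T[2,:] = [+0.1154 -0.1923 +0.0000 +0.1923 -0.2308 -0.2308]
  T[3,:] = [+0.4000 +0.4000 +0.1000 +0.0000 +0.3000 -0.1000]
  T[4,:] = [+0.1429 -0.8571 -0.1429 +0.2857 +0.0000 +0.1429]
  T[5,:] = [+0.2273 +0.2273 +0.2273 +0.1364 -0.1364 +0.0000]
eigenvalue magnitudes: 0.8397, 0.5564, 0.3865, 0.3865, 0.2446, 0.1221.
ρ = 0.8397; 0.8397 < 1: convergent.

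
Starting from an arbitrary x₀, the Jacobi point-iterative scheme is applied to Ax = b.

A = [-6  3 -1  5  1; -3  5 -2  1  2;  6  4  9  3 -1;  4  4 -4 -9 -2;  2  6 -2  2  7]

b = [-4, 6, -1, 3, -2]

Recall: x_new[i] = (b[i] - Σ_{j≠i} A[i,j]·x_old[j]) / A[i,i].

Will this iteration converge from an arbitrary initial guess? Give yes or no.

Diagonal D = diag(-6, 5, 9, -9, 7); L, U strict lower/upper.
Jacobi T = -D⁻¹(L+U): T[3,1] = -(4)/(-9) = +0.4444; T[3,3] = 0.
  T[0,:] = [+0.0000, +0.5000, -0.1667, +0.8333, +0.1667]
  T[1,:] = [+0.6000, +0.0000, +0.4000, -0.2000, -0.4000]
  T[2,:] = [-0.6667, -0.4444, +0.0000, -0.3333, +0.1111]
  T[3,:] = [+0.4444, +0.4444, -0.4444, +0.0000, -0.2222]
  T[4,:] = [-0.2857, -0.8571, +0.2857, -0.2857, +0.0000]
|eigenvalues of T|: 1.1324, 0.8562, 0.3604, 0.3604, 0.2577.
spectral radius ρ = 1.1324; 1.1324 > 1: divergent.

no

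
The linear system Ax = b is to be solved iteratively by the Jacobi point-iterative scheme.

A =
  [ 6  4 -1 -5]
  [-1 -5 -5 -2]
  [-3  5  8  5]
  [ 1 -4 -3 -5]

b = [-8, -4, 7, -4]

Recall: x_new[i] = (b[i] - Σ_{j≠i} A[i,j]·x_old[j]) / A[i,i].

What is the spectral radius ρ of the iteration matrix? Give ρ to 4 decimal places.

Split A = D + L + U, D = diag(6, -5, 8, -5).
Jacobi T = -D⁻¹(L+U): T[0,3] = -(-5)/(6) = +0.8333; T[0,0] = 0.
  T[0,:] = [+0.0000, -0.6667, +0.1667, +0.8333]
  T[1,:] = [-0.2000, +0.0000, -1.0000, -0.4000]
  T[2,:] = [+0.3750, -0.6250, +0.0000, -0.6250]
  T[3,:] = [+0.2000, -0.8000, -0.6000, +0.0000]
|eigenvalues of T|: 1.3786, 1.0962, 0.4750, 0.1927.
ρ = 1.3786; 1.3786 > 1, so it fails to converge.

1.3786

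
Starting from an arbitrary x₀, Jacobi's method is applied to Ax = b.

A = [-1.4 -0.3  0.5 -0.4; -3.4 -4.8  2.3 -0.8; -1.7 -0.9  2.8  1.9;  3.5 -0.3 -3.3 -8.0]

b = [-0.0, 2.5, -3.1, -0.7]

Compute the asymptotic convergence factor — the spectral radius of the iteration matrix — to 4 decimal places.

0.8855

Let D = diag(-1.4, -4.8, 2.8, -8); L, U the strict triangles.
Jacobi: T = -D⁻¹(L+U), T[1,2] = -(2.3)/(-4.8) = +0.4792; T[1,1] = 0.
  T[0,:] = [+0.0000 -0.2143 +0.3571 -0.2857]
  T[1,:] = [-0.7083 +0.0000 +0.4792 -0.1667]
  T[2,:] = [+0.6071 +0.3214 +0.0000 -0.6786]
  T[3,:] = [+0.4375 -0.0375 -0.4125 +0.0000]
|λ(T)| sorted: 0.8855, 0.5275, 0.5275, 0.1687.
ρ = 0.8855; 0.8855 < 1, so it converges for any x₀.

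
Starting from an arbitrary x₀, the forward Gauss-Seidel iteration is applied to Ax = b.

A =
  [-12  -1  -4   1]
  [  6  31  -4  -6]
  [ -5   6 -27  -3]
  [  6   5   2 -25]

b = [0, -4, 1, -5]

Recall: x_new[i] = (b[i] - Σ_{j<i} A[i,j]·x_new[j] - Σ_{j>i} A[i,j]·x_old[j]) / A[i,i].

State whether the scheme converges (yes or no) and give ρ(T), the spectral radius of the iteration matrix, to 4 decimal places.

Let D = diag(-12, 31, -27, -25); L, U the strict triangles.
GS T = -(D+L)⁻¹U: row 0 first, T[0,2] = -(-4)/(-12) = -0.3333; later rows by forward substitution.
  T[0,:] = [+0.0000 -0.0833 -0.3333 +0.0833]
  T[1,:] = [+0.0000 +0.0161 +0.1935 +0.1774]
  T[2,:] = [+0.0000 +0.0190 +0.1047 -0.0871]
  T[3,:] = [+0.0000 -0.0153 -0.0329 +0.0485]
|roots of det(T-λI)|: 0.1574, 0.0427, 0.0427, 0.0000.
ρ(T) = max|λ| = 0.1574; 0.1574 < 1: convergent.

yes, ρ = 0.1574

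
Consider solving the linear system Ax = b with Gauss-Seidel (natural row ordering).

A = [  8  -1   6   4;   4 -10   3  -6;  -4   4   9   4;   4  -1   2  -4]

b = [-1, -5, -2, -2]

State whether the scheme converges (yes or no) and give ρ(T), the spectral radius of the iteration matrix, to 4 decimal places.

Let D = diag(8, -10, 9, -4); L, U the strict triangles.
Gauss-Seidel: T = -(D+L)⁻¹U, row 0 first, T[0,2] = -(6)/(8) = -0.7500; later rows by forward substitution.
  T[0,:] = [+0.0000  +0.1250  -0.7500  -0.5000]
  T[1,:] = [+0.0000  +0.0500  -0.0000  -0.8000]
  T[2,:] = [+0.0000  +0.0333  -0.3333  -0.3111]
  T[3,:] = [+0.0000  +0.1292  -0.9167  -0.4556]
moduli |λ_i(T)| = 0.8445, 0.1405, 0.1405, 0.0000.
spectral radius ρ = 0.8445; 0.8445 < 1 ⇒ converges.

yes, ρ = 0.8445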